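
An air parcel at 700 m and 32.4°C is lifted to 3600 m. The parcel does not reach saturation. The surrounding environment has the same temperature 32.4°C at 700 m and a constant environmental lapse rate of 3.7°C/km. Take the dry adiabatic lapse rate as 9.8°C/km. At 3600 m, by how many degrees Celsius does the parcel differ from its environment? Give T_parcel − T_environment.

-17.69°C (parcel cooler than environment)

Parcel:
  700 → 3600 m (dry, 9.8°C/km): ΔT = -9.8 × 2.9 = -28.42°C → T = 3.98°C
Environment:
  700 → 3600 m (environment, 3.7°C/km): ΔT = -3.7 × 2.9 = -10.73°C → T = 21.67°C
T_parcel − T_env = 3.98 − 21.67 = -17.69°C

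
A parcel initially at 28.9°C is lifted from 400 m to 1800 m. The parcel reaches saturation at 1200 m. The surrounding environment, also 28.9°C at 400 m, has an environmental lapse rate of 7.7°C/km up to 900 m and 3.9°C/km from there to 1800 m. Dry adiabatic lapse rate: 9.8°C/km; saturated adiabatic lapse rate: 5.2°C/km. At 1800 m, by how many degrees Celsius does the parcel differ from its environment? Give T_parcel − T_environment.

Parcel:
  From 400 m to 1200 m (dry): cools by 9.8 × 0.8 = 7.84°C, giving 21.06°C.
  From 1200 m to 1800 m (saturated): cools by 5.2 × 0.6 = 3.12°C, giving 17.94°C.
Environment:
  From 400 m to 900 m (environment, lower layer): cools by 7.7 × 0.5 = 3.85°C, giving 25.05°C.
  From 900 m to 1800 m (environment, upper layer): cools by 3.9 × 0.9 = 3.51°C, giving 21.54°C.
T_parcel − T_env = 17.94 − 21.54 = -3.6°C

-3.6°C (parcel cooler than environment)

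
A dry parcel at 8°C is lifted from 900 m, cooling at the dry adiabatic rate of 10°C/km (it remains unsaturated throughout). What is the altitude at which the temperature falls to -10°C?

Height above start = (8 − (-10)) / 10 = 1.8 km
Altitude = 900 m + 1800 m = 2700 m

2700 m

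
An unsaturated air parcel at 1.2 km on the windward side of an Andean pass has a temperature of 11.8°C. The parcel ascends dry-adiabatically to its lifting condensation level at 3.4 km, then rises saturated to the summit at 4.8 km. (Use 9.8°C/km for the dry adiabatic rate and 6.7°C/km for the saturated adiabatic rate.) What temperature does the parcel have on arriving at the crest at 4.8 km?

Dry to 3400 m: -9.8 × 2.2 km = -21.56°C, so T = -9.76°C.
Saturated to 4800 m: -6.7 × 1.4 km = -9.38°C, so T = -19.14°C.

-19.14°C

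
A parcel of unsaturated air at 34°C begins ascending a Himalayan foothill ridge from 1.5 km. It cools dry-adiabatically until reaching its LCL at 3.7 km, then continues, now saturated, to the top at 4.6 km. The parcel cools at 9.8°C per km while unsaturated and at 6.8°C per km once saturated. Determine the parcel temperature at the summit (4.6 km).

1500–3700 m, dry: Δz = 2.2 km ⇒ ΔT = -21.56°C; T = 12.44°C
3700–4600 m, saturated: Δz = 0.9 km ⇒ ΔT = -6.12°C; T = 6.32°C

6.32°C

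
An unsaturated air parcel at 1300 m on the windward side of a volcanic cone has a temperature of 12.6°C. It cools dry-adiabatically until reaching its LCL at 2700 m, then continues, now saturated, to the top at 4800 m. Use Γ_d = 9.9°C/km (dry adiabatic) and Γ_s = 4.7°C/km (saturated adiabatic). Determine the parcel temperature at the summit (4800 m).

-11.13°C

1300–2700 m, dry: Δz = 1.4 km ⇒ ΔT = -13.86°C; T = -1.26°C
2700–4800 m, saturated: Δz = 2.1 km ⇒ ΔT = -9.87°C; T = -11.13°C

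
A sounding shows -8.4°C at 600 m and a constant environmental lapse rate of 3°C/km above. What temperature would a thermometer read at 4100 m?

-18.9°C

Environmental to 4100 m: -3 × 3.5 km = -10.5°C, so T = -18.9°C.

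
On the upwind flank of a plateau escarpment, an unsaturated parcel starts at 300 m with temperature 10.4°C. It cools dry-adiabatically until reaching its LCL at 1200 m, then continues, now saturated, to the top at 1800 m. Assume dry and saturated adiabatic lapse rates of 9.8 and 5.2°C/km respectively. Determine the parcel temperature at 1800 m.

300–1200 m, dry: Δz = 0.9 km ⇒ ΔT = -8.82°C; T = 1.58°C
1200–1800 m, saturated: Δz = 0.6 km ⇒ ΔT = -3.12°C; T = -1.54°C

-1.54°C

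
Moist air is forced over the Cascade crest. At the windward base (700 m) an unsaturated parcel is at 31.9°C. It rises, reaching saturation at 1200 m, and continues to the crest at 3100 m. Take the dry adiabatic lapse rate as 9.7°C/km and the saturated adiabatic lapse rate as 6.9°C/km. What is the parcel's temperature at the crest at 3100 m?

13.94°C

700–1200 m, dry: Δz = 0.5 km ⇒ ΔT = -4.85°C; T = 27.05°C
1200–3100 m, saturated: Δz = 1.9 km ⇒ ΔT = -13.11°C; T = 13.94°C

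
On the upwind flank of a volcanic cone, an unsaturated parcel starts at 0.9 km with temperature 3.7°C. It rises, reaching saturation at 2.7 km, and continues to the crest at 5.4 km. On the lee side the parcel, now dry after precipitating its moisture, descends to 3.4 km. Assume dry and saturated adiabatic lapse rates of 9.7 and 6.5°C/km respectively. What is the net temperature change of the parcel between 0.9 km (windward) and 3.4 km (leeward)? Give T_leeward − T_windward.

Dry to 2700 m: -9.7 × 1.8 km = -17.46°C, so T = -13.76°C.
Saturated to 5400 m: -6.5 × 2.7 km = -17.55°C, so T = -31.31°C.
Dry descent to 3400 m: +9.7 × 2 km = +19.4°C, so T = -11.91°C.
Net change vs windward start: -11.91 − 3.7 = -15.61°C

-15.61°C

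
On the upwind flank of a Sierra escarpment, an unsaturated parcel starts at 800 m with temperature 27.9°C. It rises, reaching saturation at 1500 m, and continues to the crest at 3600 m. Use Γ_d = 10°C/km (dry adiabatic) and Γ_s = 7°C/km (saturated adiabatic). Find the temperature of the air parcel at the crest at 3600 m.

Dry to 1500 m: -10 × 0.7 km = -7°C, so T = 20.9°C.
Saturated to 3600 m: -7 × 2.1 km = -14.7°C, so T = 6.2°C.

6.2°C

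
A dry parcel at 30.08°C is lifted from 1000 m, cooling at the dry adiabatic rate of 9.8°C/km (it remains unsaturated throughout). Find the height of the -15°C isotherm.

Height above start = (30.08 − (-15)) / 9.8 = 4.6 km
Altitude = 1000 m + 4600 m = 5600 m

5600 m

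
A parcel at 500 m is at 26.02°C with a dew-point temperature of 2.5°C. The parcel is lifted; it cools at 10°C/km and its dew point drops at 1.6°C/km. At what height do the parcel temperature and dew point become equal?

3300 m

T and T_d converge at 10 − 1.6 = 8.4°C per km
Height above start = (26.02 − 2.5) / 8.4 = 2.8 km
LCL altitude = 500 m + 2800 m = 3300 m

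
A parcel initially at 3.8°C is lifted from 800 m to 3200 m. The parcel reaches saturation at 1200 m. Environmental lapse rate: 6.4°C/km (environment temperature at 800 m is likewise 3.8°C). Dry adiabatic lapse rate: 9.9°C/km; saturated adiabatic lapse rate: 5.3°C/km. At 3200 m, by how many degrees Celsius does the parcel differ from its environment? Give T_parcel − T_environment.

Parcel:
  Dry to 1200 m: -9.9 × 0.4 km = -3.96°C, so T = -0.16°C.
  Saturated to 3200 m: -5.3 × 2 km = -10.6°C, so T = -10.76°C.
Environment:
  Environment to 3200 m: -6.4 × 2.4 km = -15.36°C, so T = -11.56°C.
T_parcel − T_env = -10.76 − (-11.56) = +0.8°C

+0.8°C (parcel warmer than environment)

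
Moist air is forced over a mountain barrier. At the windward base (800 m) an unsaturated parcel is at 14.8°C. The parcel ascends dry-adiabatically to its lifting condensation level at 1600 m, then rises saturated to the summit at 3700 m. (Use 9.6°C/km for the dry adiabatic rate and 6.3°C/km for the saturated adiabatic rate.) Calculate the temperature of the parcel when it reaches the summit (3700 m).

Dry to 1600 m: -9.6 × 0.8 km = -7.68°C, so T = 7.12°C.
Saturated to 3700 m: -6.3 × 2.1 km = -13.23°C, so T = -6.11°C.

-6.11°C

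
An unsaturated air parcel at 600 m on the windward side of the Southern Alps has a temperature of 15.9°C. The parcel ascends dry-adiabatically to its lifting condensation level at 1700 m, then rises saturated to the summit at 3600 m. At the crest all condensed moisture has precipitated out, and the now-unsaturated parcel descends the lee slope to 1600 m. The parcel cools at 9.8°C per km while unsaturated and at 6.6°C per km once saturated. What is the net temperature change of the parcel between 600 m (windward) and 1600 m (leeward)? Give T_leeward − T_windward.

Dry to 1700 m: -9.8 × 1.1 km = -10.78°C, so T = 5.12°C.
Saturated to 3600 m: -6.6 × 1.9 km = -12.54°C, so T = -7.42°C.
Dry descent to 1600 m: +9.8 × 2 km = +19.6°C, so T = 12.18°C.
Net change vs windward start: 12.18 − 15.9 = -3.72°C

-3.72°C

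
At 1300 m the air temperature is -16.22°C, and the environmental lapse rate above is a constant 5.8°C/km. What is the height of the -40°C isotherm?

5400 m

Height above start = (-16.22 − (-40)) / 5.8 = 4.1 km
Altitude = 1300 m + 4100 m = 5400 m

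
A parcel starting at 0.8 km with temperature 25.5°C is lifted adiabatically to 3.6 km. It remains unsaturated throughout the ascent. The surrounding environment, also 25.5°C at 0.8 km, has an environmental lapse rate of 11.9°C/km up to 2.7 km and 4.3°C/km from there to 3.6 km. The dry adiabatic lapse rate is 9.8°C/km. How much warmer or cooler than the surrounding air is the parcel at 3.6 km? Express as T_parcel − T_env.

-0.96°C (parcel cooler than environment)

Parcel:
  From 800 m to 3600 m (dry): cools by 9.8 × 2.8 = 27.44°C, giving -1.94°C.
Environment:
  From 800 m to 2700 m (environment, lower layer): cools by 11.9 × 1.9 = 22.61°C, giving 2.89°C.
  From 2700 m to 3600 m (environment, upper layer): cools by 4.3 × 0.9 = 3.87°C, giving -0.98°C.
T_parcel − T_env = -1.94 − (-0.98) = -0.96°C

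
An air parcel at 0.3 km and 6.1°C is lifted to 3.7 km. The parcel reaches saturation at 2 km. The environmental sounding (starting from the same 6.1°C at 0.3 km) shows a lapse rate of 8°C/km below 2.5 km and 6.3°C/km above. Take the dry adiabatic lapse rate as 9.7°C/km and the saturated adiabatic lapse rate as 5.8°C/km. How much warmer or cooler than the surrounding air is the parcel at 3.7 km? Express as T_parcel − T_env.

-1.19°C (parcel cooler than environment)

Parcel:
  300 → 2000 m (dry, 9.7°C/km): ΔT = -9.7 × 1.7 = -16.49°C → T = -10.39°C
  2000 → 3700 m (saturated, 5.8°C/km): ΔT = -5.8 × 1.7 = -9.86°C → T = -20.25°C
Environment:
  300 → 2500 m (environment, lower layer, 8°C/km): ΔT = -8 × 2.2 = -17.6°C → T = -11.5°C
  2500 → 3700 m (environment, upper layer, 6.3°C/km): ΔT = -6.3 × 1.2 = -7.56°C → T = -19.06°C
T_parcel − T_env = -20.25 − (-19.06) = -1.19°C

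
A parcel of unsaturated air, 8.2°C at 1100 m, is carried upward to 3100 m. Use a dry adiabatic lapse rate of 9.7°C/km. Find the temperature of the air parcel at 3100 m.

-11.2°C

1100–3100 m, dry adiabatic: Δz = 2 km ⇒ ΔT = -19.4°C; T = -11.2°C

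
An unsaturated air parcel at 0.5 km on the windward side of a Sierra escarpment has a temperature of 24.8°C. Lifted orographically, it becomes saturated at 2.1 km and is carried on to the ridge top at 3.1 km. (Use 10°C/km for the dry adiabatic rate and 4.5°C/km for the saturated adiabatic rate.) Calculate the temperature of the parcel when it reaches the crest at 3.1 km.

500 → 2100 m (dry, 10°C/km): ΔT = -10 × 1.6 = -16°C → T = 8.8°C
2100 → 3100 m (saturated, 4.5°C/km): ΔT = -4.5 × 1 = -4.5°C → T = 4.3°C

4.3°C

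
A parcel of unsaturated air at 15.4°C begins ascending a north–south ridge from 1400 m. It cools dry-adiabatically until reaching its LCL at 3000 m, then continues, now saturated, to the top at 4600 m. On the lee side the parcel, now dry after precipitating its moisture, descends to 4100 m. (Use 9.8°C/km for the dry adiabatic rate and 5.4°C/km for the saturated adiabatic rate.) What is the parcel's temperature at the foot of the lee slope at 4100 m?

1400 → 3000 m (dry, 9.8°C/km): ΔT = -9.8 × 1.6 = -15.68°C → T = -0.28°C
3000 → 4600 m (saturated, 5.4°C/km): ΔT = -5.4 × 1.6 = -8.64°C → T = -8.92°C
4600 → 4100 m (dry descent, 9.8°C/km): ΔT = +9.8 × 0.5 = +4.9°C → T = -4.02°C

-4.02°C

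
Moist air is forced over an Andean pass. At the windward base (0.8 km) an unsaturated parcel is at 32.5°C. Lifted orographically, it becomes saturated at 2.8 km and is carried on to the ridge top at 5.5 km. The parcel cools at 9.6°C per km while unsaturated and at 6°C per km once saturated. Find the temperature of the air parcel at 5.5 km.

800 → 2800 m (dry, 9.6°C/km): ΔT = -9.6 × 2 = -19.2°C → T = 13.3°C
2800 → 5500 m (saturated, 6°C/km): ΔT = -6 × 2.7 = -16.2°C → T = -2.9°C

-2.9°C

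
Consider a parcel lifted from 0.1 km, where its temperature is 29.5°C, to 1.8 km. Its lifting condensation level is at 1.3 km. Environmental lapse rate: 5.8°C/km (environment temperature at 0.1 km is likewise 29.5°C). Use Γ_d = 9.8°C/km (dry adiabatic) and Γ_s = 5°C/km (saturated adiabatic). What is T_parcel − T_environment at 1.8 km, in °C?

-4.4°C (parcel cooler than environment)

Parcel:
  Dry to 1300 m: -9.8 × 1.2 km = -11.76°C, so T = 17.74°C.
  Saturated to 1800 m: -5 × 0.5 km = -2.5°C, so T = 15.24°C.
Environment:
  Environment to 1800 m: -5.8 × 1.7 km = -9.86°C, so T = 19.64°C.
T_parcel − T_env = 15.24 − 19.64 = -4.4°C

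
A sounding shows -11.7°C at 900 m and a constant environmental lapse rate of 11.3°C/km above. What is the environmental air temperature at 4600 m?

900–4600 m, environmental: Δz = 3.7 km ⇒ ΔT = -41.81°C; T = -53.51°C

-53.51°C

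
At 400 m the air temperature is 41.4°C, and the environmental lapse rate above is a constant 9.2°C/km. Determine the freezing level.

Height above start = (41.4 − 0) / 9.2 = 4.5 km
Altitude = 400 m + 4500 m = 4900 m

4900 m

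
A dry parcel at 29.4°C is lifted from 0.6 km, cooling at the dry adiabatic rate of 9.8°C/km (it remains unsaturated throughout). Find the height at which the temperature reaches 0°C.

Height above start = (29.4 − 0) / 9.8 = 3 km
Altitude = 600 m + 3000 m = 3600 m

3.6 km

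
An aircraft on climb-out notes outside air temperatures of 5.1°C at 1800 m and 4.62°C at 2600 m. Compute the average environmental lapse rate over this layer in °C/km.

Γ = −ΔT/Δz = (5.1 − 4.62) / (2600 − 1800) m
  = 0.48°C / 0.8 km = 0.6°C/km

0.6°C/km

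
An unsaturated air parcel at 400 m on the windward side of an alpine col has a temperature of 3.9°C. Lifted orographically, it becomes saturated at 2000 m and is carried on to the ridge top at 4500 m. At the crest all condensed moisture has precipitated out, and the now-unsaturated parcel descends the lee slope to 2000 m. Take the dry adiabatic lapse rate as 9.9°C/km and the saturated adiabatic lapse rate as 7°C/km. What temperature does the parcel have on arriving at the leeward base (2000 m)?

-4.69°C

Dry to 2000 m: -9.9 × 1.6 km = -15.84°C, so T = -11.94°C.
Saturated to 4500 m: -7 × 2.5 km = -17.5°C, so T = -29.44°C.
Dry descent to 2000 m: +9.9 × 2.5 km = +24.75°C, so T = -4.69°C.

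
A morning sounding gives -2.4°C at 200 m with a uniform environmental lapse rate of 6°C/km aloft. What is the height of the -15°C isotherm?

2300 m

Height above start = (-2.4 − (-15)) / 6 = 2.1 km
Altitude = 200 m + 2100 m = 2300 m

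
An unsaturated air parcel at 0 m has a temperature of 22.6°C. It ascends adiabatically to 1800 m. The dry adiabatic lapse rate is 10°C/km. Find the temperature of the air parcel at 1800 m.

4.6°C

0 → 1800 m (dry adiabatic, 10°C/km): ΔT = -10 × 1.8 = -18°C → T = 4.6°C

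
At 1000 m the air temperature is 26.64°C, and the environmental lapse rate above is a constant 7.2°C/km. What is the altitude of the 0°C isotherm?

4700 m

Height above start = (26.64 − 0) / 7.2 = 3.7 km
Altitude = 1000 m + 3700 m = 4700 m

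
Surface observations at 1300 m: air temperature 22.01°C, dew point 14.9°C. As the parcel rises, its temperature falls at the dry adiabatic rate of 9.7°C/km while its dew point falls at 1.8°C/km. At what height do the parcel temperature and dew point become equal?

T and T_d converge at 9.7 − 1.8 = 7.9°C per km
Height above start = (22.01 − 14.9) / 7.9 = 0.9 km
LCL altitude = 1300 m + 900 m = 2200 m

2200 m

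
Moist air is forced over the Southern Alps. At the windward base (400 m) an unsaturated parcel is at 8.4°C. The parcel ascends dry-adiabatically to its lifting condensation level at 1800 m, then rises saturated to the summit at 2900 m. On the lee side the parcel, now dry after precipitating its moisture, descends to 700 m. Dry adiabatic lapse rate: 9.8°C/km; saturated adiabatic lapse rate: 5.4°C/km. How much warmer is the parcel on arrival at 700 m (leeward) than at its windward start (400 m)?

400–1800 m, dry: Δz = 1.4 km ⇒ ΔT = -13.72°C; T = -5.32°C
1800–2900 m, saturated: Δz = 1.1 km ⇒ ΔT = -5.94°C; T = -11.26°C
2900–700 m, dry descent: Δz = 2.2 km ⇒ ΔT = +21.56°C; T = 10.3°C
Net change vs windward start: 10.3 − 8.4 = +1.9°C

+1.9°C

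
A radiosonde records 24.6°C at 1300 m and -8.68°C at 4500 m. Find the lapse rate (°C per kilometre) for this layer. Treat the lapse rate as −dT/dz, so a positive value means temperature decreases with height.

Γ = −ΔT/Δz = (24.6 − (-8.68)) / (4500 − 1300) m
  = 33.28°C / 3.2 km = 10.4°C/km

10.4°C/km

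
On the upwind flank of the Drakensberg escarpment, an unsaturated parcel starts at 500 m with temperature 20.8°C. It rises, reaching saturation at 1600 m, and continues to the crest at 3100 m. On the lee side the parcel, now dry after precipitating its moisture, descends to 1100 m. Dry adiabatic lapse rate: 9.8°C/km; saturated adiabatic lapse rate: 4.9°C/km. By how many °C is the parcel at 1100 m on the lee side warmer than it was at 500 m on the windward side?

500–1600 m, dry: Δz = 1.1 km ⇒ ΔT = -10.78°C; T = 10.02°C
1600–3100 m, saturated: Δz = 1.5 km ⇒ ΔT = -7.35°C; T = 2.67°C
3100–1100 m, dry descent: Δz = 2 km ⇒ ΔT = +19.6°C; T = 22.27°C
Net change vs windward start: 22.27 − 20.8 = +1.47°C

+1.47°C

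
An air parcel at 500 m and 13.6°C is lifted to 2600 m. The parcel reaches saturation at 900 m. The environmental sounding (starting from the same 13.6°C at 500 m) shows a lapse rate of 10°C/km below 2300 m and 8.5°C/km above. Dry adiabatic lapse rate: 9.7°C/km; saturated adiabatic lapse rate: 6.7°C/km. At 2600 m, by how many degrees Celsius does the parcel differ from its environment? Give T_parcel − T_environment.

+5.28°C (parcel warmer than environment)

Parcel:
  500 → 900 m (dry, 9.7°C/km): ΔT = -9.7 × 0.4 = -3.88°C → T = 9.72°C
  900 → 2600 m (saturated, 6.7°C/km): ΔT = -6.7 × 1.7 = -11.39°C → T = -1.67°C
Environment:
  500 → 2300 m (environment, lower layer, 10°C/km): ΔT = -10 × 1.8 = -18°C → T = -4.4°C
  2300 → 2600 m (environment, upper layer, 8.5°C/km): ΔT = -8.5 × 0.3 = -2.55°C → T = -6.95°C
T_parcel − T_env = -1.67 − (-6.95) = +5.28°C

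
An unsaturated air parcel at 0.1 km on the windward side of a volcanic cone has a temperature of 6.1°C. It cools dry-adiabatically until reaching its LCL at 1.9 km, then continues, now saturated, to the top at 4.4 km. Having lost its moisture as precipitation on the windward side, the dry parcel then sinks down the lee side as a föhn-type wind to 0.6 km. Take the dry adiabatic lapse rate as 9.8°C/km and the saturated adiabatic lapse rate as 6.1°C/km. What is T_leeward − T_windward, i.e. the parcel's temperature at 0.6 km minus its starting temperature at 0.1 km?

Dry to 1900 m: -9.8 × 1.8 km = -17.64°C, so T = -11.54°C.
Saturated to 4400 m: -6.1 × 2.5 km = -15.25°C, so T = -26.79°C.
Dry descent to 600 m: +9.8 × 3.8 km = +37.24°C, so T = 10.45°C.
Net change vs windward start: 10.45 − 6.1 = +4.35°C

+4.35°C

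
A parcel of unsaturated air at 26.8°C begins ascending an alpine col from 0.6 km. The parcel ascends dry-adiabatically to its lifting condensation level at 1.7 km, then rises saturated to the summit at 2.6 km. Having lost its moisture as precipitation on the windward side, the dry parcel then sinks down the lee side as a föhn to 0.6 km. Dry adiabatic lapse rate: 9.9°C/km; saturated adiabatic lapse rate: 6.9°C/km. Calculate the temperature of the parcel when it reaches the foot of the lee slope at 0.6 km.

29.5°C

From 600 m to 1700 m (dry): cools by 9.9 × 1.1 = 10.89°C, giving 15.91°C.
From 1700 m to 2600 m (saturated): cools by 6.9 × 0.9 = 6.21°C, giving 9.7°C.
From 2600 m to 600 m (dry descent): warms by 9.9 × 2 = 19.8°C, giving 29.5°C.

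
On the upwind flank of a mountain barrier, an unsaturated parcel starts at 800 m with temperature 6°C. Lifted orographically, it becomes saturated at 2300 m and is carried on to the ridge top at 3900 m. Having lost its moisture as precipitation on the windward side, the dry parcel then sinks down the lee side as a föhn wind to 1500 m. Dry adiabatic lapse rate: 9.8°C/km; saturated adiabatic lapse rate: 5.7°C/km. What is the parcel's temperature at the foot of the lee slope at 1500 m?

From 800 m to 2300 m (dry): cools by 9.8 × 1.5 = 14.7°C, giving -8.7°C.
From 2300 m to 3900 m (saturated): cools by 5.7 × 1.6 = 9.12°C, giving -17.82°C.
From 3900 m to 1500 m (dry descent): warms by 9.8 × 2.4 = 23.52°C, giving 5.7°C.

5.7°C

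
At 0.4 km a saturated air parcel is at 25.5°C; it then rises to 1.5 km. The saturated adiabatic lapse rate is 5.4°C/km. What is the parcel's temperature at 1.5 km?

From 400 m to 1500 m (saturated adiabatic): cools by 5.4 × 1.1 = 5.94°C, giving 19.56°C.

19.56°C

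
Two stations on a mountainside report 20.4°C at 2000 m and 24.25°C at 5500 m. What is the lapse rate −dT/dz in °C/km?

-1.1°C/km

Γ = −ΔT/Δz = (20.4 − 24.25) / (5500 − 2000) m
  = -3.85°C / 3.5 km = -1.1°C/km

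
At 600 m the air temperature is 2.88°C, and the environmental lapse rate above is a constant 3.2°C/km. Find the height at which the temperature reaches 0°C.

Height above start = (2.88 − 0) / 3.2 = 0.9 km
Altitude = 600 m + 900 m = 1500 m

1500 m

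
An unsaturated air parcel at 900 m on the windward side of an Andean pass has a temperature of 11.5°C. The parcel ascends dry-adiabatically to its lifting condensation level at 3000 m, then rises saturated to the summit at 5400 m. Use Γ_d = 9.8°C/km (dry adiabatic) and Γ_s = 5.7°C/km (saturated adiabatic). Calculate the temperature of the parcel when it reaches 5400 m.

Dry to 3000 m: -9.8 × 2.1 km = -20.58°C, so T = -9.08°C.
Saturated to 5400 m: -5.7 × 2.4 km = -13.68°C, so T = -22.76°C.

-22.76°C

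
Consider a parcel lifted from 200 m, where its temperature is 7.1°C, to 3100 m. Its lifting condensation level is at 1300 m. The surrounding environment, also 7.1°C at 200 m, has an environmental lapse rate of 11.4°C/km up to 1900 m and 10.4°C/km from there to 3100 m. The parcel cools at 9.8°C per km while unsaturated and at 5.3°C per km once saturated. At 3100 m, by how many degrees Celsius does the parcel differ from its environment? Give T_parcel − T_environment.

Parcel:
  200–1300 m, dry: Δz = 1.1 km ⇒ ΔT = -10.78°C; T = -3.68°C
  1300–3100 m, saturated: Δz = 1.8 km ⇒ ΔT = -9.54°C; T = -13.22°C
Environment:
  200–1900 m, environment, lower layer: Δz = 1.7 km ⇒ ΔT = -19.38°C; T = -12.28°C
  1900–3100 m, environment, upper layer: Δz = 1.2 km ⇒ ΔT = -12.48°C; T = -24.76°C
T_parcel − T_env = -13.22 − (-24.76) = +11.54°C

+11.54°C (parcel warmer than environment)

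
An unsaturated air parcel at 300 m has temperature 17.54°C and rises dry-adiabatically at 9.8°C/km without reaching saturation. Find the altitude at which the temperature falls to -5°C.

Height above start = (17.54 − (-5)) / 9.8 = 2.3 km
Altitude = 300 m + 2300 m = 2600 m

2600 m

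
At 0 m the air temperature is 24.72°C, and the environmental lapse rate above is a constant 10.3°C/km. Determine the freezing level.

Height above start = (24.72 − 0) / 10.3 = 2.4 km
Altitude = 0 m + 2400 m = 2400 m

2400 m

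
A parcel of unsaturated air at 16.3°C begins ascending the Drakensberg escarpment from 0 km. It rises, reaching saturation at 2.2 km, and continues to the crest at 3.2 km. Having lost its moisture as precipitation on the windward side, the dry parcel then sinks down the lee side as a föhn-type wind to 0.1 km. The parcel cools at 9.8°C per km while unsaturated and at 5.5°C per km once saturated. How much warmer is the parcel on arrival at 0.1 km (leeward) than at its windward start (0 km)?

+3.32°C

0–2200 m, dry: Δz = 2.2 km ⇒ ΔT = -21.56°C; T = -5.26°C
2200–3200 m, saturated: Δz = 1 km ⇒ ΔT = -5.5°C; T = -10.76°C
3200–100 m, dry descent: Δz = 3.1 km ⇒ ΔT = +30.38°C; T = 19.62°C
Net change vs windward start: 19.62 − 16.3 = +3.32°C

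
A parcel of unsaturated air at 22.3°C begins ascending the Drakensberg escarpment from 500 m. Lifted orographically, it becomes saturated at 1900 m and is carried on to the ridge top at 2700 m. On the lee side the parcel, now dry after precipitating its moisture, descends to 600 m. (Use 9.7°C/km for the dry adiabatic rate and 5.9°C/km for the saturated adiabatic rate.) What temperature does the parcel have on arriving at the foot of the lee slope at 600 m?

24.37°C

500–1900 m, dry: Δz = 1.4 km ⇒ ΔT = -13.58°C; T = 8.72°C
1900–2700 m, saturated: Δz = 0.8 km ⇒ ΔT = -4.72°C; T = 4°C
2700–600 m, dry descent: Δz = 2.1 km ⇒ ΔT = +20.37°C; T = 24.37°C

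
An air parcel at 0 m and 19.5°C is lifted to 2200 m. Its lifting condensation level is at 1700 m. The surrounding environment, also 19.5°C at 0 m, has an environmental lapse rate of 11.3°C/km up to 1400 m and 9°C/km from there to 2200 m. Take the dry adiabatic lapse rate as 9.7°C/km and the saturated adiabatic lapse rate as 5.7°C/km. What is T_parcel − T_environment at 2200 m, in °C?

+3.68°C (parcel warmer than environment)

Parcel:
  0 → 1700 m (dry, 9.7°C/km): ΔT = -9.7 × 1.7 = -16.49°C → T = 3.01°C
  1700 → 2200 m (saturated, 5.7°C/km): ΔT = -5.7 × 0.5 = -2.85°C → T = 0.16°C
Environment:
  0 → 1400 m (environment, lower layer, 11.3°C/km): ΔT = -11.3 × 1.4 = -15.82°C → T = 3.68°C
  1400 → 2200 m (environment, upper layer, 9°C/km): ΔT = -9 × 0.8 = -7.2°C → T = -3.52°C
T_parcel − T_env = 0.16 − (-3.52) = +3.68°C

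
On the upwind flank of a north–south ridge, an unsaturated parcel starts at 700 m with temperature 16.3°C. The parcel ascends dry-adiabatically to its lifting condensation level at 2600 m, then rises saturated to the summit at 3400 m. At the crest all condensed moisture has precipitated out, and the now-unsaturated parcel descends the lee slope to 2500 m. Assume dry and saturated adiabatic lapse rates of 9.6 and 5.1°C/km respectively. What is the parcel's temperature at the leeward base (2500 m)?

Dry to 2600 m: -9.6 × 1.9 km = -18.24°C, so T = -1.94°C.
Saturated to 3400 m: -5.1 × 0.8 km = -4.08°C, so T = -6.02°C.
Dry descent to 2500 m: +9.6 × 0.9 km = +8.64°C, so T = 2.62°C.

2.62°C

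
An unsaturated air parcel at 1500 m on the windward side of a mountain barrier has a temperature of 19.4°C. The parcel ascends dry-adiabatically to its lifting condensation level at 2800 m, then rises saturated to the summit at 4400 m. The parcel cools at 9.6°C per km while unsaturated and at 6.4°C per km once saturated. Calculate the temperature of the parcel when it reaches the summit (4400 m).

1500–2800 m, dry: Δz = 1.3 km ⇒ ΔT = -12.48°C; T = 6.92°C
2800–4400 m, saturated: Δz = 1.6 km ⇒ ΔT = -10.24°C; T = -3.32°C

-3.32°C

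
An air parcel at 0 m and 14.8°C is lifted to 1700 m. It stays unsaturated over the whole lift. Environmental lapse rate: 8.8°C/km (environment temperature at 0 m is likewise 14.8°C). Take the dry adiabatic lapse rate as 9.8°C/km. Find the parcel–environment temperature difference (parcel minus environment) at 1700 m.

-1.7°C (parcel cooler than environment)

Parcel:
  From 0 m to 1700 m (dry): cools by 9.8 × 1.7 = 16.66°C, giving -1.86°C.
Environment:
  From 0 m to 1700 m (environment): cools by 8.8 × 1.7 = 14.96°C, giving -0.16°C.
T_parcel − T_env = -1.86 − (-0.16) = -1.7°C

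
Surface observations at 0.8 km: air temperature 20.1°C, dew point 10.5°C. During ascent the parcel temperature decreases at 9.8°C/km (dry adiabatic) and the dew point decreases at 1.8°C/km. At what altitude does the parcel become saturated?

T and T_d converge at 9.8 − 1.8 = 8°C per km
Height above start = (20.1 − 10.5) / 8 = 1.2 km
LCL altitude = 800 m + 1200 m = 2000 m

2 km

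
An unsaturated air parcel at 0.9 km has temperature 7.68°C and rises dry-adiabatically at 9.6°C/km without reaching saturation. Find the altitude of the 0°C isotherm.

Height above start = (7.68 − 0) / 9.6 = 0.8 km
Altitude = 900 m + 800 m = 1700 m

1.7 km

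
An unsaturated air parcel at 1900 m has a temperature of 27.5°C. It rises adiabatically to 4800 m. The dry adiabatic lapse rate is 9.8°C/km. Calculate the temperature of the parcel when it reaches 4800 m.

From 1900 m to 4800 m (dry adiabatic): cools by 9.8 × 2.9 = 28.42°C, giving -0.92°C.

-0.92°C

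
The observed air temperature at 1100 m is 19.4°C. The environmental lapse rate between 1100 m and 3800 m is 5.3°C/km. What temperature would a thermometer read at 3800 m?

5.09°C

Environmental to 3800 m: -5.3 × 2.7 km = -14.31°C, so T = 5.09°C.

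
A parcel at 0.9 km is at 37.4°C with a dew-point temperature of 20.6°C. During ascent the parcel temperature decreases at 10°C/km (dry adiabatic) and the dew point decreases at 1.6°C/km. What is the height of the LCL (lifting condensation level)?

T and T_d converge at 10 − 1.6 = 8.4°C per km
Height above start = (37.4 − 20.6) / 8.4 = 2 km
LCL altitude = 900 m + 2000 m = 2900 m

2.9 km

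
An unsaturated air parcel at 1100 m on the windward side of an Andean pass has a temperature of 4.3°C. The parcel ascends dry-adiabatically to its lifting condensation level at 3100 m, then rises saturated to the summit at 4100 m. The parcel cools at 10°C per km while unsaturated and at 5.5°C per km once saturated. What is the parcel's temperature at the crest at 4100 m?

-21.2°C

Dry to 3100 m: -10 × 2 km = -20°C, so T = -15.7°C.
Saturated to 4100 m: -5.5 × 1 km = -5.5°C, so T = -21.2°C.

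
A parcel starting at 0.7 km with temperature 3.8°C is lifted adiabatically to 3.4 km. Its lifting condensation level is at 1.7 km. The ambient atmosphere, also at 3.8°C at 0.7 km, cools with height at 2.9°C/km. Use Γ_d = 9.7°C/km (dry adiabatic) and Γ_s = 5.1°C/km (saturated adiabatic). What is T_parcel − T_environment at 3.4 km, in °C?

Parcel:
  700 → 1700 m (dry, 9.7°C/km): ΔT = -9.7 × 1 = -9.7°C → T = -5.9°C
  1700 → 3400 m (saturated, 5.1°C/km): ΔT = -5.1 × 1.7 = -8.67°C → T = -14.57°C
Environment:
  700 → 3400 m (environment, 2.9°C/km): ΔT = -2.9 × 2.7 = -7.83°C → T = -4.03°C
T_parcel − T_env = -14.57 − (-4.03) = -10.54°C

-10.54°C (parcel cooler than environment)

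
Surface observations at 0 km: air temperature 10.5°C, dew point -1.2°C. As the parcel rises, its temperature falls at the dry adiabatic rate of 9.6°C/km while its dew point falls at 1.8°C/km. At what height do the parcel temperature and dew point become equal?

T and T_d converge at 9.6 − 1.8 = 7.8°C per km
Height above start = (10.5 − (-1.2)) / 7.8 = 1.5 km
LCL altitude = 0 m + 1500 m = 1500 m

1.5 km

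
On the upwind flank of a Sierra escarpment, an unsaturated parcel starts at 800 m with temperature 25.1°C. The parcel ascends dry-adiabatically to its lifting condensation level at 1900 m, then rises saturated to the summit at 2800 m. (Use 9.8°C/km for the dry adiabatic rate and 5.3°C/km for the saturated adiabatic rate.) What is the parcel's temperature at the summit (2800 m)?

800 → 1900 m (dry, 9.8°C/km): ΔT = -9.8 × 1.1 = -10.78°C → T = 14.32°C
1900 → 2800 m (saturated, 5.3°C/km): ΔT = -5.3 × 0.9 = -4.77°C → T = 9.55°C

9.55°C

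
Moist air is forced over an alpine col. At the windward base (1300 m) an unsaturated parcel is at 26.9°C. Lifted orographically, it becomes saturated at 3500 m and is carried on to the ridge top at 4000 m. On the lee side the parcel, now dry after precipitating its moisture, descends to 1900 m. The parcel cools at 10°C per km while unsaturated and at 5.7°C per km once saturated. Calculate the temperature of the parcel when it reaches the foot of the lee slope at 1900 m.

1300 → 3500 m (dry, 10°C/km): ΔT = -10 × 2.2 = -22°C → T = 4.9°C
3500 → 4000 m (saturated, 5.7°C/km): ΔT = -5.7 × 0.5 = -2.85°C → T = 2.05°C
4000 → 1900 m (dry descent, 10°C/km): ΔT = +10 × 2.1 = +21°C → T = 23.05°C

23.05°C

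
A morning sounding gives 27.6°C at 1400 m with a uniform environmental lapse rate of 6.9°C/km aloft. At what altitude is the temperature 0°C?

Height above start = (27.6 − 0) / 6.9 = 4 km
Altitude = 1400 m + 4000 m = 5400 m

5400 m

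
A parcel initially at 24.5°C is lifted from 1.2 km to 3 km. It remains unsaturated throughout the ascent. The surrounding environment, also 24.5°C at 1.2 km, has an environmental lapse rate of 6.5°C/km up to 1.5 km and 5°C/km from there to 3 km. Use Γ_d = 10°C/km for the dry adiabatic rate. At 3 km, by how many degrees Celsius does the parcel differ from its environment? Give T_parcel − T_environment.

-8.55°C (parcel cooler than environment)

Parcel:
  Dry to 3000 m: -10 × 1.8 km = -18°C, so T = 6.5°C.
Environment:
  Environment, lower layer to 1500 m: -6.5 × 0.3 km = -1.95°C, so T = 22.55°C.
  Environment, upper layer to 3000 m: -5 × 1.5 km = -7.5°C, so T = 15.05°C.
T_parcel − T_env = 6.5 − 15.05 = -8.55°C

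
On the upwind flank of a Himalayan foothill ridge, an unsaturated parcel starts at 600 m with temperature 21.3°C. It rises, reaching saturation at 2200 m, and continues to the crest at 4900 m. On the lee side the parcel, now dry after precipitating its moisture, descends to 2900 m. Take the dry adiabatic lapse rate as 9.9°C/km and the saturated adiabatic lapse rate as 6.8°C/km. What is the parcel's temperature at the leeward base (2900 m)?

6.9°C

600–2200 m, dry: Δz = 1.6 km ⇒ ΔT = -15.84°C; T = 5.46°C
2200–4900 m, saturated: Δz = 2.7 km ⇒ ΔT = -18.36°C; T = -12.9°C
4900–2900 m, dry descent: Δz = 2 km ⇒ ΔT = +19.8°C; T = 6.9°C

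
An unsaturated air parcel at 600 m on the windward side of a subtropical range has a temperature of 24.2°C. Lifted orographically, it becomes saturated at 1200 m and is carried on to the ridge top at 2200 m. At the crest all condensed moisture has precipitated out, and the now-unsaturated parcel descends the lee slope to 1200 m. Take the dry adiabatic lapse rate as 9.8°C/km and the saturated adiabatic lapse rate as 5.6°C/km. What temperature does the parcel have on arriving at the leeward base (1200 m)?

22.52°C

Dry to 1200 m: -9.8 × 0.6 km = -5.88°C, so T = 18.32°C.
Saturated to 2200 m: -5.6 × 1 km = -5.6°C, so T = 12.72°C.
Dry descent to 1200 m: +9.8 × 1 km = +9.8°C, so T = 22.52°C.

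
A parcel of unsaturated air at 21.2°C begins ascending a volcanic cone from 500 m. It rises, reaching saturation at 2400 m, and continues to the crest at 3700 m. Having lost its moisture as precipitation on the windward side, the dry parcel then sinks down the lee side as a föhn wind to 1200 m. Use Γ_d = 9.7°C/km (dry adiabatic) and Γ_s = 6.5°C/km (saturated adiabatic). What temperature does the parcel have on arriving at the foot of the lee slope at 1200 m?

18.57°C

From 500 m to 2400 m (dry): cools by 9.7 × 1.9 = 18.43°C, giving 2.77°C.
From 2400 m to 3700 m (saturated): cools by 6.5 × 1.3 = 8.45°C, giving -5.68°C.
From 3700 m to 1200 m (dry descent): warms by 9.7 × 2.5 = 24.25°C, giving 18.57°C.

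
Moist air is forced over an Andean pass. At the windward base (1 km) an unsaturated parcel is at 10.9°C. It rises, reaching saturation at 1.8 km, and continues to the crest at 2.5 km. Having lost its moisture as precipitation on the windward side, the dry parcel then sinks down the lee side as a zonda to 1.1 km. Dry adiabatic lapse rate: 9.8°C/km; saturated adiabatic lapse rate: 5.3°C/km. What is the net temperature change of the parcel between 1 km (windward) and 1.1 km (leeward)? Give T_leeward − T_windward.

From 1000 m to 1800 m (dry): cools by 9.8 × 0.8 = 7.84°C, giving 3.06°C.
From 1800 m to 2500 m (saturated): cools by 5.3 × 0.7 = 3.71°C, giving -0.65°C.
From 2500 m to 1100 m (dry descent): warms by 9.8 × 1.4 = 13.72°C, giving 13.07°C.
Net change vs windward start: 13.07 − 10.9 = +2.17°C

+2.17°C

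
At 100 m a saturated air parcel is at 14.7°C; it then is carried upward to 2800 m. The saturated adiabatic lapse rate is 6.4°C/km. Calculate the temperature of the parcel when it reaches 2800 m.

Saturated adiabatic to 2800 m: -6.4 × 2.7 km = -17.28°C, so T = -2.58°C.

-2.58°C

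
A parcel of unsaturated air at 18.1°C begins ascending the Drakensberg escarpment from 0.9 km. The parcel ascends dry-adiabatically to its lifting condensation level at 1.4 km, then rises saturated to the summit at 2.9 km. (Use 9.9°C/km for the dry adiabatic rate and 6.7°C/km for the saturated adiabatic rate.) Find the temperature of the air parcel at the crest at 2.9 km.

900–1400 m, dry: Δz = 0.5 km ⇒ ΔT = -4.95°C; T = 13.15°C
1400–2900 m, saturated: Δz = 1.5 km ⇒ ΔT = -10.05°C; T = 3.1°C

3.1°C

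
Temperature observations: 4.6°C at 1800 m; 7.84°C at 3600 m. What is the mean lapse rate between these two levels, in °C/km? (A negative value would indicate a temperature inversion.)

-1.8°C/km

Γ = −ΔT/Δz = (4.6 − 7.84) / (3600 − 1800) m
  = -3.24°C / 1.8 km = -1.8°C/km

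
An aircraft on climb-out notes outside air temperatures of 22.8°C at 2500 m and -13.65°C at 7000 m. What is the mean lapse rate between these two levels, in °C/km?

8.1°C/km

Γ = −ΔT/Δz = (22.8 − (-13.65)) / (7000 − 2500) m
  = 36.45°C / 4.5 km = 8.1°C/km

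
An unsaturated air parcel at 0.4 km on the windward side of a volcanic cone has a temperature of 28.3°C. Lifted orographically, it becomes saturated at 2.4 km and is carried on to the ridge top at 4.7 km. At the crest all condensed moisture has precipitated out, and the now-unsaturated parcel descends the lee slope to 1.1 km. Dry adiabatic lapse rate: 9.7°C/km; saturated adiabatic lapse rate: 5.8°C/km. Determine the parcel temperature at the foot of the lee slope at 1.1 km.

30.48°C

From 400 m to 2400 m (dry): cools by 9.7 × 2 = 19.4°C, giving 8.9°C.
From 2400 m to 4700 m (saturated): cools by 5.8 × 2.3 = 13.34°C, giving -4.44°C.
From 4700 m to 1100 m (dry descent): warms by 9.7 × 3.6 = 34.92°C, giving 30.48°C.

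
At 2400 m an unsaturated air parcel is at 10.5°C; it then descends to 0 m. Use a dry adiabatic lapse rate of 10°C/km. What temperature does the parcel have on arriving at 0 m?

2400 → 0 m (dry adiabatic, 10°C/km): ΔT = +10 × 2.4 = +24°C → T = 34.5°C

34.5°C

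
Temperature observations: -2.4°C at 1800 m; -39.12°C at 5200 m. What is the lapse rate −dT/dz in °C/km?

10.8°C/km

Γ = −ΔT/Δz = (-2.4 − (-39.12)) / (5200 − 1800) m
  = 36.72°C / 3.4 km = 10.8°C/km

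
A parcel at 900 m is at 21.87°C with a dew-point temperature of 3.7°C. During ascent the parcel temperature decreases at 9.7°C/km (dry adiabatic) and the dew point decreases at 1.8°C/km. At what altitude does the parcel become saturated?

3200 m

T and T_d converge at 9.7 − 1.8 = 7.9°C per km
Height above start = (21.87 − 3.7) / 7.9 = 2.3 km
LCL altitude = 900 m + 2300 m = 3200 m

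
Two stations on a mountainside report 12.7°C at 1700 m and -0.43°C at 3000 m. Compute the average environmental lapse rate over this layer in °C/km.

10.1°C/km

Γ = −ΔT/Δz = (12.7 − (-0.43)) / (3000 − 1700) m
  = 13.13°C / 1.3 km = 10.1°C/km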